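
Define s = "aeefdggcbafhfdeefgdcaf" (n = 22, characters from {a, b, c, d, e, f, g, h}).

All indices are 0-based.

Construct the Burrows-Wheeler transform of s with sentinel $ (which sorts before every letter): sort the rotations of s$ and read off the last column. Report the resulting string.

rank  rotation                 last
    0  $aeefdggcbafhfdeefgdcaf  f
    1  aeefdggcbafhfdeefgdcaf$  $
    2  af$aeefdggcbafhfdeefgdc  c
    3  afhfdeefgdcaf$aeefdggcb  b
    4  bafhfdeefgdcaf$aeefdggc  c
    5  caf$aeefdggcbafhfdeefgd  d
    6  cbafhfdeefgdcaf$aeefdgg  g
    7  dcaf$aeefdggcbafhfdeefg  g
    8  deefgdcaf$aeefdggcbafhf  f
    9  dggcbafhfdeefgdcaf$aeef  f
   10  eefdggcbafhfdeefgdcaf$a  a
   11  eefgdcaf$aeefdggcbafhfd  d
   12  efdggcbafhfdeefgdcaf$ae  e
   13  efgdcaf$aeefdggcbafhfde  e
   14  f$aeefdggcbafhfdeefgdca  a
   15  fdeefgdcaf$aeefdggcbafh  h
   16  fdggcbafhfdeefgdcaf$aee  e
   17  fgdcaf$aeefdggcbafhfdee  e
   18  fhfdeefgdcaf$aeefdggcba  a
   19  gcbafhfdeefgdcaf$aeefdg  g
   20  gdcaf$aeefdggcbafhfdeef  f
   21  ggcbafhfdeefgdcaf$aeefd  d
   22  hfdeefgdcaf$aeefdggcbaf  f

f$cbcdggffadeeaheeagfdf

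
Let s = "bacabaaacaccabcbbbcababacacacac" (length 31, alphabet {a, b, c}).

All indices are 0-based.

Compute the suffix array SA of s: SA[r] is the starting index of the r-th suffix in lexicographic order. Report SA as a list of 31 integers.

[5, 6, 3, 19, 21, 12, 29, 1, 27, 25, 23, 7, 9, 4, 20, 0, 22, 15, 16, 17, 13, 30, 2, 18, 11, 28, 26, 24, 8, 14, 10]

rank | idx | suffix
   0 |   5 | aaacaccabcbbbcababacacacac
   1 |   6 | aacaccabcbbbcababacacacac
   2 |   3 | abaaacaccabcbbbcababacacacac
   3 |  19 | ababacacacac
   4 |  21 | abacacacac
   5 |  12 | abcbbbcababacacacac
   6 |  29 | ac
   7 |   1 | acabaaacaccabcbbbcababacacacac
   8 |  27 | acac
   9 |  25 | acacac
  10 |  23 | acacacac
  11 |   7 | acaccabcbbbcababacacacac
  12 |   9 | accabcbbbcababacacacac
  13 |   4 | baaacaccabcbbbcababacacacac
  14 |  20 | babacacacac
  15 |   0 | bacabaaacaccabcbbbcababacacacac
  16 |  22 | bacacacac
  17 |  15 | bbbcababacacacac
  18 |  16 | bbcababacacacac
  19 |  17 | bcababacacacac
  20 |  13 | bcbbbcababacacacac
  21 |  30 | c
  22 |   2 | cabaaacaccabcbbbcababacacacac
  23 |  18 | cababacacacac
  24 |  11 | cabcbbbcababacacacac
  25 |  28 | cac
  26 |  26 | cacac
  27 |  24 | cacacac
  28 |   8 | caccabcbbbcababacacacac
  29 |  14 | cbbbcababacacacac
  30 |  10 | ccabcbbbcababacacacac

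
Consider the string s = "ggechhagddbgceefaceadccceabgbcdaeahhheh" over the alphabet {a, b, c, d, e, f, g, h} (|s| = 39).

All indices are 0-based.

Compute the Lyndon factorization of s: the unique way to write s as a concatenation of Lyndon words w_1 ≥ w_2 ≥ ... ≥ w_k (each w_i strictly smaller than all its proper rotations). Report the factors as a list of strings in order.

emit factor 1: 'g' (i=0, period=1)
emit factor 2: 'g' (i=1, period=1)
emit factor 3: 'e' (i=2, period=1)
emit factor 4: 'chh' (i=3, period=3)
emit factor 5: 'agddbgceef' (i=6, period=10)
emit factor 6: 'aceadccce' (i=16, period=9)
emit factor 7: 'abgbcdaeahhheh' (i=25, period=14)

["g", "g", "e", "chh", "agddbgceef", "aceadccce", "abgbcdaeahhheh"]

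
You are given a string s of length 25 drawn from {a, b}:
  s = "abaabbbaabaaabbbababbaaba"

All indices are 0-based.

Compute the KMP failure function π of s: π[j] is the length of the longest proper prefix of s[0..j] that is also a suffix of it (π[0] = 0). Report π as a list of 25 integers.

[0, 0, 1, 1, 2, 0, 0, 1, 1, 2, 3, 4, 1, 2, 0, 0, 1, 2, 3, 2, 0, 1, 1, 2, 3]

π[0] = 0
j=1 s[j]='b': π[1]=0 (border '')
j=2 s[j]='a': π[2]=1 (border 'a')
j=3 s[j]='a': k: 1→0; π[3]=1 (border 'a')
j=4 s[j]='b': π[4]=2 (border 'ab')
j=5 s[j]='b': k: 2→0; π[5]=0 (border '')
j=6 s[j]='b': π[6]=0 (border '')
j=7 s[j]='a': π[7]=1 (border 'a')
j=8 s[j]='a': k: 1→0; π[8]=1 (border 'a')
j=9 s[j]='b': π[9]=2 (border 'ab')
j=10 s[j]='a': π[10]=3 (border 'aba')
j=11 s[j]='a': π[11]=4 (border 'abaa')
j=12 s[j]='a': k: 4→1→0; π[12]=1 (border 'a')
j=13 s[j]='b': π[13]=2 (border 'ab')
j=14 s[j]='b': k: 2→0; π[14]=0 (border '')
j=15 s[j]='b': π[15]=0 (border '')
j=16 s[j]='a': π[16]=1 (border 'a')
j=17 s[j]='b': π[17]=2 (border 'ab')
j=18 s[j]='a': π[18]=3 (border 'aba')
j=19 s[j]='b': k: 3→1; π[19]=2 (border 'ab')
j=20 s[j]='b': k: 2→0; π[20]=0 (border '')
j=21 s[j]='a': π[21]=1 (border 'a')
j=22 s[j]='a': k: 1→0; π[22]=1 (border 'a')
j=23 s[j]='b': π[23]=2 (border 'ab')
j=24 s[j]='a': π[24]=3 (border 'aba')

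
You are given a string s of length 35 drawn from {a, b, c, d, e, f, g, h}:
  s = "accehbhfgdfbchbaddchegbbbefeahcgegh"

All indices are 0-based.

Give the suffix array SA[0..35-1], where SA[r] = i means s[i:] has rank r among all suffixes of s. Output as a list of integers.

[0, 15, 28, 14, 22, 23, 11, 24, 5, 1, 2, 30, 12, 18, 17, 16, 9, 27, 25, 20, 32, 3, 10, 26, 7, 21, 8, 31, 33, 34, 13, 4, 29, 19, 6]

sorted suffixes:
  #0 SA[0]=0  'accehbhfgdfbchbaddchegbbbefeahcgegh'
  #1 SA[1]=15  'addchegbbbefeahcgegh'
  #2 SA[2]=28  'ahcgegh'
  #3 SA[3]=14  'baddchegbbbefeahcgegh'
  #4 SA[4]=22  'bbbefeahcgegh'
  #5 SA[5]=23  'bbefeahcgegh'
  #6 SA[6]=11  'bchbaddchegbbbefeahcgegh'
  #7 SA[7]=24  'befeahcgegh'
  #8 SA[8]=5  'bhfgdfbchbaddchegbbbefeahcgegh'
  #9 SA[9]=1  'ccehbhfgdfbchbaddchegbbbefeahcgegh'
  #10 SA[10]=2  'cehbhfgdfbchbaddchegbbbefeahcgegh'
  #11 SA[11]=30  'cgegh'
  #12 SA[12]=12  'chbaddchegbbbefeahcgegh'
  #13 SA[13]=18  'chegbbbefeahcgegh'
  #14 SA[14]=17  'dchegbbbefeahcgegh'
  #15 SA[15]=16  'ddchegbbbefeahcgegh'
  #16 SA[16]=9  'dfbchbaddchegbbbefeahcgegh'
  #17 SA[17]=27  'eahcgegh'
  #18 SA[18]=25  'efeahcgegh'
  #19 SA[19]=20  'egbbbefeahcgegh'
  #20 SA[20]=32  'egh'
  #21 SA[21]=3  'ehbhfgdfbchbaddchegbbbefeahcgegh'
  #22 SA[22]=10  'fbchbaddchegbbbefeahcgegh'
  #23 SA[23]=26  'feahcgegh'
  #24 SA[24]=7  'fgdfbchbaddchegbbbefeahcgegh'
  #25 SA[25]=21  'gbbbefeahcgegh'
  #26 SA[26]=8  'gdfbchbaddchegbbbefeahcgegh'
  #27 SA[27]=31  'gegh'
  #28 SA[28]=33  'gh'
  #29 SA[29]=34  'h'
  #30 SA[30]=13  'hbaddchegbbbefeahcgegh'
  #31 SA[31]=4  'hbhfgdfbchbaddchegbbbefeahcgegh'
  #32 SA[32]=29  'hcgegh'
  #33 SA[33]=19  'hegbbbefeahcgegh'
  #34 SA[34]=6  'hfgdfbchbaddchegbbbefeahcgegh'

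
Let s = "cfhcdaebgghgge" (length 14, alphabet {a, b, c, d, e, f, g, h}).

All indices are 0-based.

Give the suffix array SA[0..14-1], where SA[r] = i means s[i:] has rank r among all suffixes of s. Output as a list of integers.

rank→(start, suffix):
  0 → (5, 'aebgghgge')
  1 → (7, 'bgghgge')
  2 → (3, 'cdaebgghgge')
  3 → (0, 'cfhcdaebgghgge')
  4 → (4, 'daebgghgge')
  5 → (13, 'e')
  6 → (6, 'ebgghgge')
  7 → (1, 'fhcdaebgghgge')
  8 → (12, 'ge')
  9 → (11, 'gge')
  10 → (8, 'gghgge')
  11 → (9, 'ghgge')
  12 → (2, 'hcdaebgghgge')
  13 → (10, 'hgge')

[5, 7, 3, 0, 4, 13, 6, 1, 12, 11, 8, 9, 2, 10]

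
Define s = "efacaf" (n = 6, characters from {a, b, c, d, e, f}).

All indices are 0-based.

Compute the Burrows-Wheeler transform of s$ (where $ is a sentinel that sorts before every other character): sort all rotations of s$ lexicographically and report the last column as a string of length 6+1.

rank  rotation last
    0  $efacaf  f
    1  acaf$ef  f
    2  af$efac  c
    3  caf$efa  a
    4  efacaf$  $
    5  f$efaca  a
    6  facaf$e  e

ffca$ae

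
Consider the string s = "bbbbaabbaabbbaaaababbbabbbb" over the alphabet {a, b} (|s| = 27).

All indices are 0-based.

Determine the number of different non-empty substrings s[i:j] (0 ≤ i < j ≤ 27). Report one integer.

sorted suffixes:
  #0 SA[0]=13  'aaaababbbabbbb'
  #1 SA[1]=14  'aaababbbabbbb'
  #2 SA[2]=15  'aababbbabbbb'
  #3 SA[3]=4  'aabbaabbbaaaababbbabbbb'
  #4 SA[4]=8  'aabbbaaaababbbabbbb'
  #5 SA[5]=16  'ababbbabbbb'
  #6 SA[6]=5  'abbaabbbaaaababbbabbbb'
  #7 SA[7]=9  'abbbaaaababbbabbbb'
  #8 SA[8]=18  'abbbabbbb'
  #9 SA[9]=22  'abbbb'
  #10 SA[10]=26  'b'
  #11 SA[11]=12  'baaaababbbabbbb'
  #12 SA[12]=3  'baabbaabbbaaaababbbabbbb'
  #13 SA[13]=7  'baabbbaaaababbbabbbb'
  #14 SA[14]=17  'babbbabbbb'
  #15 SA[15]=21  'babbbb'
  #16 SA[16]=25  'bb'
  #17 SA[17]=11  'bbaaaababbbabbbb'
  #18 SA[18]=2  'bbaabbaabbbaaaababbbabbbb'
  #19 SA[19]=6  'bbaabbbaaaababbbabbbb'
  #20 SA[20]=20  'bbabbbb'
  #21 SA[21]=24  'bbb'
  #22 SA[22]=10  'bbbaaaababbbabbbb'
  #23 SA[23]=1  'bbbaabbaabbbaaaababbbabbbb'
  #24 SA[24]=19  'bbbabbbb'
  #25 SA[25]=23  'bbbb'
  #26 SA[26]=0  'bbbbaabbaabbbaaaababbbabbbb'

SA = [13, 14, 15, 4, 8, 16, 5, 9, 18, 22, 26, 12, 3, 7, 17, 21, 25, 11, 2, 6, 20, 24, 10, 1, 19, 23, 0]
rank  pair      lcp
   1  s[13:],s[14:]  3  'aaa'
   2  s[14:],s[15:]  2  'aa'
   3  s[15:],s[4:]  3  'aab'
   4  s[4:],s[8:]  4  'aabb'
   5  s[8:],s[16:]  1  'a'
   6  s[16:],s[5:]  2  'ab'
   7  s[5:],s[9:]  3  'abb'
   8  s[9:],s[18:]  5  'abbba'
   9  s[18:],s[22:]  4  'abbb'
  10  s[22:],s[26:]  0  ''
  11  s[26:],s[12:]  1  'b'
  12  s[12:],s[3:]  3  'baa'
  13  s[3:],s[7:]  5  'baabb'
  14  s[7:],s[17:]  2  'ba'
  15  s[17:],s[21:]  5  'babbb'
  16  s[21:],s[25:]  1  'b'
  17  s[25:],s[11:]  2  'bb'
  18  s[11:],s[2:]  4  'bbaa'
  19  s[2:],s[6:]  6  'bbaabb'
  20  s[6:],s[20:]  3  'bba'
  21  s[20:],s[24:]  2  'bb'
  22  s[24:],s[10:]  3  'bbb'
  23  s[10:],s[1:]  5  'bbbaa'
  24  s[1:],s[19:]  4  'bbba'
  25  s[19:],s[23:]  3  'bbb'
  26  s[23:],s[0:]  4  'bbbb'

n(n+1)/2 = 27·28/2 = 378
Σ LCP = 0 + 3 + 2 + 3 + 4 + 1 + 2 + 3 + 5 + 4 + 0 + 1 + 3 + 5 + 2 + 5 + 1 + 2 + 4 + 6 + 3 + 2 + 3 + 5 + 4 + 3 + 4 = 80
distinct = 378 − 80 = 298

298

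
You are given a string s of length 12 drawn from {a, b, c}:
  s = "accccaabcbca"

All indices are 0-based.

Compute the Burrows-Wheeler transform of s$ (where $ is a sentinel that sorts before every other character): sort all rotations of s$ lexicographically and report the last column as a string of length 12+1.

acca$cabcbcca

rank  rotation       last
    0  $accccaabcbca  a
    1  a$accccaabcbc  c
    2  aabcbca$acccc  c
    3  abcbca$acccca  a
    4  accccaabcbca$  $
    5  bca$accccaabc  c
    6  bcbca$accccaa  a
    7  ca$accccaabcb  b
    8  caabcbca$accc  c
    9  cbca$accccaab  b
   10  ccaabcbca$acc  c
   11  cccaabcbca$ac  c
   12  ccccaabcbca$a  a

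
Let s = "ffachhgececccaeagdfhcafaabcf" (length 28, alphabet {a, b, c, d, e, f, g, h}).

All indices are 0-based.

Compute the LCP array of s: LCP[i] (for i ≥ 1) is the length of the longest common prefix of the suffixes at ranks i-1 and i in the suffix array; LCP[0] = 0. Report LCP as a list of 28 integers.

rank→(start, suffix):
  0 → (23, 'aabcf')
  1 → (24, 'abcf')
  2 → (2, 'achhgececccaeagdfhcafaabcf')
  3 → (13, 'aeagdfhcafaabcf')
  4 → (21, 'afaabcf')
  5 → (15, 'agdfhcafaabcf')
  6 → (25, 'bcf')
  7 → (12, 'caeagdfhcafaabcf')
  8 → (20, 'cafaabcf')
  9 → (11, 'ccaeagdfhcafaabcf')
  10 → (10, 'cccaeagdfhcafaabcf')
  11 → (8, 'cecccaeagdfhcafaabcf')
  12 → (26, 'cf')
  13 → (3, 'chhgececccaeagdfhcafaabcf')
  14 → (17, 'dfhcafaabcf')
  15 → (14, 'eagdfhcafaabcf')
  16 → (9, 'ecccaeagdfhcafaabcf')
  17 → (7, 'ececccaeagdfhcafaabcf')
  18 → (27, 'f')
  19 → (22, 'faabcf')
  20 → (1, 'fachhgececccaeagdfhcafaabcf')
  21 → (0, 'ffachhgececccaeagdfhcafaabcf')
  22 → (18, 'fhcafaabcf')
  23 → (16, 'gdfhcafaabcf')
  24 → (6, 'gececccaeagdfhcafaabcf')
  25 → (19, 'hcafaabcf')
  26 → (5, 'hgececccaeagdfhcafaabcf')
  27 → (4, 'hhgececccaeagdfhcafaabcf')

SA = [23, 24, 2, 13, 21, 15, 25, 12, 20, 11, 10, 8, 26, 3, 17, 14, 9, 7, 27, 22, 1, 0, 18, 16, 6, 19, 5, 4]
[i] adj suffixes → lcp
  [1] 23/24 → 1 ('a')
  [2] 24/2 → 1 ('a')
  [3] 2/13 → 1 ('a')
  [4] 13/21 → 1 ('a')
  [5] 21/15 → 1 ('a')
  [6] 15/25 → 0 ('')
  [7] 25/12 → 0 ('')
  [8] 12/20 → 2 ('ca')
  [9] 20/11 → 1 ('c')
  [10] 11/10 → 2 ('cc')
  [11] 10/8 → 1 ('c')
  [12] 8/26 → 1 ('c')
  [13] 26/3 → 1 ('c')
  [14] 3/17 → 0 ('')
  [15] 17/14 → 0 ('')
  [16] 14/9 → 1 ('e')
  [17] 9/7 → 2 ('ec')
  [18] 7/27 → 0 ('')
  [19] 27/22 → 1 ('f')
  [20] 22/1 → 2 ('fa')
  [21] 1/0 → 1 ('f')
  [22] 0/18 → 1 ('f')
  [23] 18/16 → 0 ('')
  [24] 16/6 → 1 ('g')
  [25] 6/19 → 0 ('')
  [26] 19/5 → 1 ('h')
  [27] 5/4 → 1 ('h')

[0, 1, 1, 1, 1, 1, 0, 0, 2, 1, 2, 1, 1, 1, 0, 0, 1, 2, 0, 1, 2, 1, 1, 0, 1, 0, 1, 1]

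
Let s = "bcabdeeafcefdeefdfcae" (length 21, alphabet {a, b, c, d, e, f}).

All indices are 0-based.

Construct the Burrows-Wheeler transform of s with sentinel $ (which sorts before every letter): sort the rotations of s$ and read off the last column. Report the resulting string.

ecce$abffbffaeddcedaee

rank  rotation                last
    0  $bcabdeeafcefdeefdfcae  e
    1  abdeeafcefdeefdfcae$bc  c
    2  ae$bcabdeeafcefdeefdfc  c
    3  afcefdeefdfcae$bcabdee  e
    4  bcabdeeafcefdeefdfcae$  $
    5  bdeeafcefdeefdfcae$bca  a
    6  cabdeeafcefdeefdfcae$b  b
    7  cae$bcabdeeafcefdeefdf  f
    8  cefdeefdfcae$bcabdeeaf  f
    9  deeafcefdeefdfcae$bcab  b
   10  deefdfcae$bcabdeeafcef  f
   11  dfcae$bcabdeeafcefdeef  f
   12  e$bcabdeeafcefdeefdfca  a
   13  eafcefdeefdfcae$bcabde  e
   14  eeafcefdeefdfcae$bcabd  d
   15  eefdfcae$bcabdeeafcefd  d
   16  efdeefdfcae$bcabdeeafc  c
   17  efdfcae$bcabdeeafcefde  e
   18  fcae$bcabdeeafcefdeefd  d
   19  fcefdeefdfcae$bcabdeea  a
   20  fdeefdfcae$bcabdeeafce  e
   21  fdfcae$bcabdeeafcefdee  e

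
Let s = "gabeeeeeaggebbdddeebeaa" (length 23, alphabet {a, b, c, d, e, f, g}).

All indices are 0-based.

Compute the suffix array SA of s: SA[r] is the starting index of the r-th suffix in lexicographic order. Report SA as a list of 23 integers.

rank | idx | suffix
   0 |  22 | a
   1 |  21 | aa
   2 |   1 | abeeeeeaggebbdddeebeaa
   3 |   8 | aggebbdddeebeaa
   4 |  12 | bbdddeebeaa
   5 |  13 | bdddeebeaa
   6 |  19 | beaa
   7 |   2 | beeeeeaggebbdddeebeaa
   8 |  14 | dddeebeaa
   9 |  15 | ddeebeaa
  10 |  16 | deebeaa
  11 |  20 | eaa
  12 |   7 | eaggebbdddeebeaa
  13 |  11 | ebbdddeebeaa
  14 |  18 | ebeaa
  15 |   6 | eeaggebbdddeebeaa
  16 |  17 | eebeaa
  17 |   5 | eeeaggebbdddeebeaa
  18 |   4 | eeeeaggebbdddeebeaa
  19 |   3 | eeeeeaggebbdddeebeaa
  20 |   0 | gabeeeeeaggebbdddeebeaa
  21 |  10 | gebbdddeebeaa
  22 |   9 | ggebbdddeebeaa

[22, 21, 1, 8, 12, 13, 19, 2, 14, 15, 16, 20, 7, 11, 18, 6, 17, 5, 4, 3, 0, 10, 9]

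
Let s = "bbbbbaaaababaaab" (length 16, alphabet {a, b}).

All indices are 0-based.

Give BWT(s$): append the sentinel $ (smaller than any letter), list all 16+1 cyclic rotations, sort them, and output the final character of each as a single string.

bbbaaaabaabaabbb$

rank  rotation           last
    0  $bbbbbaaaababaaab  b
    1  aaaababaaab$bbbbb  b
    2  aaab$bbbbbaaaabab  b
    3  aaababaaab$bbbbba  a
    4  aab$bbbbbaaaababa  a
    5  aababaaab$bbbbbaa  a
    6  ab$bbbbbaaaababaa  a
    7  abaaab$bbbbbaaaab  b
    8  ababaaab$bbbbbaaa  a
    9  b$bbbbbaaaababaaa  a
   10  baaaababaaab$bbbb  b
   11  baaab$bbbbbaaaaba  a
   12  babaaab$bbbbbaaaa  a
   13  bbaaaababaaab$bbb  b
   14  bbbaaaababaaab$bb  b
   15  bbbbaaaababaaab$b  b
   16  bbbbbaaaababaaab$  $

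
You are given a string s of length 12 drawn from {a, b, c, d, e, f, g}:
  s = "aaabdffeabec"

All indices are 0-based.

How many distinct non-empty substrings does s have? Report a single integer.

70

sorted suffixes:
  #0 SA[0]=0  'aaabdffeabec'
  #1 SA[1]=1  'aabdffeabec'
  #2 SA[2]=2  'abdffeabec'
  #3 SA[3]=8  'abec'
  #4 SA[4]=3  'bdffeabec'
  #5 SA[5]=9  'bec'
  #6 SA[6]=11  'c'
  #7 SA[7]=4  'dffeabec'
  #8 SA[8]=7  'eabec'
  #9 SA[9]=10  'ec'
  #10 SA[10]=6  'feabec'
  #11 SA[11]=5  'ffeabec'

SA = [0, 1, 2, 8, 3, 9, 11, 4, 7, 10, 6, 5]
[i] adj suffixes → lcp
  [1] 0/1 → 2 ('aa')
  [2] 1/2 → 1 ('a')
  [3] 2/8 → 2 ('ab')
  [4] 8/3 → 0 ('')
  [5] 3/9 → 1 ('b')
  [6] 9/11 → 0 ('')
  [7] 11/4 → 0 ('')
  [8] 4/7 → 0 ('')
  [9] 7/10 → 1 ('e')
  [10] 10/6 → 0 ('')
  [11] 6/5 → 1 ('f')

n(n+1)/2 = 12·13/2 = 78
Σ LCP = 0 + 2 + 1 + 2 + 0 + 1 + 0 + 0 + 0 + 1 + 0 + 1 = 8
distinct = 78 − 8 = 70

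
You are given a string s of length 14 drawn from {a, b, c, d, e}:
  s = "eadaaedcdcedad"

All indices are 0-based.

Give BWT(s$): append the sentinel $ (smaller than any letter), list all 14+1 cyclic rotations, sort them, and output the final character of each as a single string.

rank  rotation         last
    0  $eadaaedcdcedad  d
    1  aaedcdcedad$ead  d
    2  ad$eadaaedcdced  d
    3  adaaedcdcedad$e  e
    4  aedcdcedad$eada  a
    5  cdcedad$eadaaed  d
    6  cedad$eadaaedcd  d
    7  d$eadaaedcdceda  a
    8  daaedcdcedad$ea  a
    9  dad$eadaaedcdce  e
   10  dcdcedad$eadaae  e
   11  dcedad$eadaaedc  c
   12  eadaaedcdcedad$  $
   13  edad$eadaaedcdc  c
   14  edcdcedad$eadaa  a

dddeaddaaeec$ca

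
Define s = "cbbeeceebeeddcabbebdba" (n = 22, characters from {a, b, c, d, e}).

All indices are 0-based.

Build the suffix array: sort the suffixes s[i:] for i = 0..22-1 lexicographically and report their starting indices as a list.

[21, 14, 20, 15, 1, 18, 16, 2, 8, 13, 0, 5, 19, 12, 11, 17, 7, 4, 10, 6, 3, 9]

sorted suffixes:
  #0 SA[0]=21  'a'
  #1 SA[1]=14  'abbebdba'
  #2 SA[2]=20  'ba'
  #3 SA[3]=15  'bbebdba'
  #4 SA[4]=1  'bbeeceebeeddcabbebdba'
  #5 SA[5]=18  'bdba'
  #6 SA[6]=16  'bebdba'
  #7 SA[7]=2  'beeceebeeddcabbebdba'
  #8 SA[8]=8  'beeddcabbebdba'
  #9 SA[9]=13  'cabbebdba'
  #10 SA[10]=0  'cbbeeceebeeddcabbebdba'
  #11 SA[11]=5  'ceebeeddcabbebdba'
  #12 SA[12]=19  'dba'
  #13 SA[13]=12  'dcabbebdba'
  #14 SA[14]=11  'ddcabbebdba'
  #15 SA[15]=17  'ebdba'
  #16 SA[16]=7  'ebeeddcabbebdba'
  #17 SA[17]=4  'eceebeeddcabbebdba'
  #18 SA[18]=10  'eddcabbebdba'
  #19 SA[19]=6  'eebeeddcabbebdba'
  #20 SA[20]=3  'eeceebeeddcabbebdba'
  #21 SA[21]=9  'eeddcabbebdba'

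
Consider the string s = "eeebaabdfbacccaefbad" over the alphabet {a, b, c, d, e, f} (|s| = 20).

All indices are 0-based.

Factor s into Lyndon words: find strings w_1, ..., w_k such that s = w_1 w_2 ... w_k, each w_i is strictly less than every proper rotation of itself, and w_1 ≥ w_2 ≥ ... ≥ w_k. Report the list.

emit factor 1: 'e' (i=0, period=1)
emit factor 2: 'e' (i=1, period=1)
emit factor 3: 'e' (i=2, period=1)
emit factor 4: 'b' (i=3, period=1)
emit factor 5: 'aabdfbacccaefbad' (i=4, period=16)

["e", "e", "e", "b", "aabdfbacccaefbad"]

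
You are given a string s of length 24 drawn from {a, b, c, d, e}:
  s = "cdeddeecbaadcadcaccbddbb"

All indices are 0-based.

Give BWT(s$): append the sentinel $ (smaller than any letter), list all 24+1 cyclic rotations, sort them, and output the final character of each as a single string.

bbccabcdcddeca$daabecdedd

rank  rotation                   last
    0  $cdeddeecbaadcadcaccbddbb  b
    1  aadcadcaccbddbb$cdeddeecb  b
    2  accbddbb$cdeddeecbaadcadc  c
    3  adcaccbddbb$cdeddeecbaadc  c
    4  adcadcaccbddbb$cdeddeecba  a
    5  b$cdeddeecbaadcadcaccbddb  b
    6  baadcadcaccbddbb$cdeddeec  c
    7  bb$cdeddeecbaadcadcaccbdd  d
    8  bddbb$cdeddeecbaadcadcacc  c
    9  caccbddbb$cdeddeecbaadcad  d
   10  cadcaccbddbb$cdeddeecbaad  d
   11  cbaadcadcaccbddbb$cdeddee  e
   12  cbddbb$cdeddeecbaadcadcac  c
   13  ccbddbb$cdeddeecbaadcadca  a
   14  cdeddeecbaadcadcaccbddbb$  $
   15  dbb$cdeddeecbaadcadcaccbd  d
   16  dcaccbddbb$cdeddeecbaadca  a
   17  dcadcaccbddbb$cdeddeecbaa  a
   18  ddbb$cdeddeecbaadcadcaccb  b
   19  ddeecbaadcadcaccbddbb$cde  e
   20  deddeecbaadcadcaccbddbb$c  c
   21  deecbaadcadcaccbddbb$cded  d
   22  ecbaadcadcaccbddbb$cdedde  e
   23  eddeecbaadcadcaccbddbb$cd  d
   24  eecbaadcadcaccbddbb$cdedd  d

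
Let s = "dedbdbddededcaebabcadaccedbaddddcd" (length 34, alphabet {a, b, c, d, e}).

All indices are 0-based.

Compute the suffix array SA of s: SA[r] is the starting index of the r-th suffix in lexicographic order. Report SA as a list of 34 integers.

[16, 21, 19, 27, 13, 15, 26, 17, 3, 5, 18, 12, 22, 32, 23, 33, 20, 25, 2, 4, 11, 31, 30, 29, 28, 6, 0, 9, 7, 14, 24, 1, 10, 8]

rank | idx | suffix
   0 |  16 | abcadaccedbaddddcd
   1 |  21 | accedbaddddcd
   2 |  19 | adaccedbaddddcd
   3 |  27 | addddcd
   4 |  13 | aebabcadaccedbaddddcd
   5 |  15 | babcadaccedbaddddcd
   6 |  26 | baddddcd
   7 |  17 | bcadaccedbaddddcd
   8 |   3 | bdbddededcaebabcadaccedbaddddcd
   9 |   5 | bddededcaebabcadaccedbaddddcd
  10 |  18 | cadaccedbaddddcd
  11 |  12 | caebabcadaccedbaddddcd
  12 |  22 | ccedbaddddcd
  13 |  32 | cd
  14 |  23 | cedbaddddcd
  15 |  33 | d
  16 |  20 | daccedbaddddcd
  17 |  25 | dbaddddcd
  18 |   2 | dbdbddededcaebabcadaccedbaddddcd
  19 |   4 | dbddededcaebabcadaccedbaddddcd
  20 |  11 | dcaebabcadaccedbaddddcd
  21 |  31 | dcd
  22 |  30 | ddcd
  23 |  29 | dddcd
  24 |  28 | ddddcd
  25 |   6 | ddededcaebabcadaccedbaddddcd
  26 |   0 | dedbdbddededcaebabcadaccedbaddddcd
  27 |   9 | dedcaebabcadaccedbaddddcd
  28 |   7 | dededcaebabcadaccedbaddddcd
  29 |  14 | ebabcadaccedbaddddcd
  30 |  24 | edbaddddcd
  31 |   1 | edbdbddededcaebabcadaccedbaddddcd
  32 |  10 | edcaebabcadaccedbaddddcd
  33 |   8 | ededcaebabcadaccedbaddddcd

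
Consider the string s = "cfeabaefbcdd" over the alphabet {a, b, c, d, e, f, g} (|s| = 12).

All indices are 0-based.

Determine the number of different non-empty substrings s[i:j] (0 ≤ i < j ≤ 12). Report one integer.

rank→(start, suffix):
  0 → (3, 'abaefbcdd')
  1 → (5, 'aefbcdd')
  2 → (4, 'baefbcdd')
  3 → (8, 'bcdd')
  4 → (9, 'cdd')
  5 → (0, 'cfeabaefbcdd')
  6 → (11, 'd')
  7 → (10, 'dd')
  8 → (2, 'eabaefbcdd')
  9 → (6, 'efbcdd')
  10 → (7, 'fbcdd')
  11 → (1, 'feabaefbcdd')

SA = [3, 5, 4, 8, 9, 0, 11, 10, 2, 6, 7, 1]
i: (SA[i-1],SA[i]) lcp shared
  1: (3,5) 1 'a'
  2: (5,4) 0 ''
  3: (4,8) 1 'b'
  4: (8,9) 0 ''
  5: (9,0) 1 'c'
  6: (0,11) 0 ''
  7: (11,10) 1 'd'
  8: (10,2) 0 ''
  9: (2,6) 1 'e'
  10: (6,7) 0 ''
  11: (7,1) 1 'f'

n(n+1)/2 = 12·13/2 = 78
Σ LCP = 0 + 1 + 0 + 1 + 0 + 1 + 0 + 1 + 0 + 1 + 0 + 1 = 6
distinct = 78 − 6 = 72

72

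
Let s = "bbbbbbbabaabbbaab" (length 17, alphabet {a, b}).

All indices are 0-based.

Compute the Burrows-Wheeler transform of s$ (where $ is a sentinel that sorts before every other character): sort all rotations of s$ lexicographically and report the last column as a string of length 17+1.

bbbabaababbbabbbb$

rank  rotation            last
    0  $bbbbbbbabaabbbaab  b
    1  aab$bbbbbbbabaabbb  b
    2  aabbbaab$bbbbbbbab  b
    3  ab$bbbbbbbabaabbba  a
    4  abaabbbaab$bbbbbbb  b
    5  abbbaab$bbbbbbbaba  a
    6  b$bbbbbbbabaabbbaa  a
    7  baab$bbbbbbbabaabb  b
    8  baabbbaab$bbbbbbba  a
    9  babaabbbaab$bbbbbb  b
   10  bbaab$bbbbbbbabaab  b
   11  bbabaabbbaab$bbbbb  b
   12  bbbaab$bbbbbbbabaa  a
   13  bbbabaabbbaab$bbbb  b
   14  bbbbabaabbbaab$bbb  b
   15  bbbbbabaabbbaab$bb  b
   16  bbbbbbabaabbbaab$b  b
   17  bbbbbbbabaabbbaab$  $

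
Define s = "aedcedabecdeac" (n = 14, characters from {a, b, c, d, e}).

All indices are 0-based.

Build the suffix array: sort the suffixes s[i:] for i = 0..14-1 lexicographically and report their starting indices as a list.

rank→(start, suffix):
  0 → (6, 'abecdeac')
  1 → (12, 'ac')
  2 → (0, 'aedcedabecdeac')
  3 → (7, 'becdeac')
  4 → (13, 'c')
  5 → (9, 'cdeac')
  6 → (3, 'cedabecdeac')
  7 → (5, 'dabecdeac')
  8 → (2, 'dcedabecdeac')
  9 → (10, 'deac')
  10 → (11, 'eac')
  11 → (8, 'ecdeac')
  12 → (4, 'edabecdeac')
  13 → (1, 'edcedabecdeac')

[6, 12, 0, 7, 13, 9, 3, 5, 2, 10, 11, 8, 4, 1]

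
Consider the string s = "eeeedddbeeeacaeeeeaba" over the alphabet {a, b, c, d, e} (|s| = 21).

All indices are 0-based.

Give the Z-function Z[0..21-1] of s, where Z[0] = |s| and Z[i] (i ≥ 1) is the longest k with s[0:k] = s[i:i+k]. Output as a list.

Z[0]=21
i=1: i≥r, start 0; Z[1]=3 extend→box=[1,4)
i=2: min(r-i=2, Z[1]=3)=2; Z[2]=2
i=3: min(r-i=1, Z[2]=2)=1; Z[3]=1
i=4: i≥r, start 0; Z[4]=0
i=5: i≥r, start 0; Z[5]=0
i=6: i≥r, start 0; Z[6]=0
i=7: i≥r, start 0; Z[7]=0
i=8: i≥r, start 0; Z[8]=3 extend→box=[8,11)
i=9: min(r-i=2, Z[1]=3)=2; Z[9]=2
i=10: min(r-i=1, Z[2]=2)=1; Z[10]=1
i=11: i≥r, start 0; Z[11]=0
i=12: i≥r, start 0; Z[12]=0
i=13: i≥r, start 0; Z[13]=0
i=14: i≥r, start 0; Z[14]=4 extend→box=[14,18)
i=15: min(r-i=3, Z[1]=3)=3; Z[15]=3
i=16: min(r-i=2, Z[2]=2)=2; Z[16]=2
i=17: min(r-i=1, Z[3]=1)=1; Z[17]=1
i=18: i≥r, start 0; Z[18]=0
i=19: i≥r, start 0; Z[19]=0
i=20: i≥r, start 0; Z[20]=0

[21, 3, 2, 1, 0, 0, 0, 0, 3, 2, 1, 0, 0, 0, 4, 3, 2, 1, 0, 0, 0]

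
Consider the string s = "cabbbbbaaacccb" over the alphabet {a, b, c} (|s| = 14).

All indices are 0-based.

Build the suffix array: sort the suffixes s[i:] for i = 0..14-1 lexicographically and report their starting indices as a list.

rank→(start, suffix):
  0 → (7, 'aaacccb')
  1 → (8, 'aacccb')
  2 → (1, 'abbbbbaaacccb')
  3 → (9, 'acccb')
  4 → (13, 'b')
  5 → (6, 'baaacccb')
  6 → (5, 'bbaaacccb')
  7 → (4, 'bbbaaacccb')
  8 → (3, 'bbbbaaacccb')
  9 → (2, 'bbbbbaaacccb')
  10 → (0, 'cabbbbbaaacccb')
  11 → (12, 'cb')
  12 → (11, 'ccb')
  13 → (10, 'cccb')

[7, 8, 1, 9, 13, 6, 5, 4, 3, 2, 0, 12, 11, 10]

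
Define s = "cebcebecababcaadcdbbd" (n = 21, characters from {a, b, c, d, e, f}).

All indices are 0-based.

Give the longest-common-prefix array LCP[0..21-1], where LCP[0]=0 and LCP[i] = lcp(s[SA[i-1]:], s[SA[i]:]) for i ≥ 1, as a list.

rank→(start, suffix):
  0 → (13, 'aadcdbbd')
  1 → (8, 'ababcaadcdbbd')
  2 → (10, 'abcaadcdbbd')
  3 → (14, 'adcdbbd')
  4 → (9, 'babcaadcdbbd')
  5 → (18, 'bbd')
  6 → (11, 'bcaadcdbbd')
  7 → (2, 'bcebecababcaadcdbbd')
  8 → (19, 'bd')
  9 → (5, 'becababcaadcdbbd')
  10 → (12, 'caadcdbbd')
  11 → (7, 'cababcaadcdbbd')
  12 → (16, 'cdbbd')
  13 → (0, 'cebcebecababcaadcdbbd')
  14 → (3, 'cebecababcaadcdbbd')
  15 → (20, 'd')
  16 → (17, 'dbbd')
  17 → (15, 'dcdbbd')
  18 → (1, 'ebcebecababcaadcdbbd')
  19 → (4, 'ebecababcaadcdbbd')
  20 → (6, 'ecababcaadcdbbd')

SA = [13, 8, 10, 14, 9, 18, 11, 2, 19, 5, 12, 7, 16, 0, 3, 20, 17, 15, 1, 4, 6]
rank  pair      lcp
   1  s[13:],s[8:]  1  'a'
   2  s[8:],s[10:]  2  'ab'
   3  s[10:],s[14:]  1  'a'
   4  s[14:],s[9:]  0  ''
   5  s[9:],s[18:]  1  'b'
   6  s[18:],s[11:]  1  'b'
   7  s[11:],s[2:]  2  'bc'
   8  s[2:],s[19:]  1  'b'
   9  s[19:],s[5:]  1  'b'
  10  s[5:],s[12:]  0  ''
  11  s[12:],s[7:]  2  'ca'
  12  s[7:],s[16:]  1  'c'
  13  s[16:],s[0:]  1  'c'
  14  s[0:],s[3:]  3  'ceb'
  15  s[3:],s[20:]  0  ''
  16  s[20:],s[17:]  1  'd'
  17  s[17:],s[15:]  1  'd'
  18  s[15:],s[1:]  0  ''
  19  s[1:],s[4:]  2  'eb'
  20  s[4:],s[6:]  1  'e'

[0, 1, 2, 1, 0, 1, 1, 2, 1, 1, 0, 2, 1, 1, 3, 0, 1, 1, 0, 2, 1]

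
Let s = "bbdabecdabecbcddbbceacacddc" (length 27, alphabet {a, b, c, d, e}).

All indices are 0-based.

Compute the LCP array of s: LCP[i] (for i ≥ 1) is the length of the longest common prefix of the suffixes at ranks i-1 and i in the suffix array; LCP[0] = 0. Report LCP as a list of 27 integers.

sorted suffixes:
  #0 SA[0]=8  'abecbcddbbceacacddc'
  #1 SA[1]=3  'abecdabecbcddbbceacacddc'
  #2 SA[2]=20  'acacddc'
  #3 SA[3]=22  'acddc'
  #4 SA[4]=16  'bbceacacddc'
  #5 SA[5]=0  'bbdabecdabecbcddbbceacacddc'
  #6 SA[6]=12  'bcddbbceacacddc'
  #7 SA[7]=17  'bceacacddc'
  #8 SA[8]=1  'bdabecdabecbcddbbceacacddc'
  #9 SA[9]=9  'becbcddbbceacacddc'
  #10 SA[10]=4  'becdabecbcddbbceacacddc'
  #11 SA[11]=26  'c'
  #12 SA[12]=21  'cacddc'
  #13 SA[13]=11  'cbcddbbceacacddc'
  #14 SA[14]=6  'cdabecbcddbbceacacddc'
  #15 SA[15]=13  'cddbbceacacddc'
  #16 SA[16]=23  'cddc'
  #17 SA[17]=18  'ceacacddc'
  #18 SA[18]=7  'dabecbcddbbceacacddc'
  #19 SA[19]=2  'dabecdabecbcddbbceacacddc'
  #20 SA[20]=15  'dbbceacacddc'
  #21 SA[21]=25  'dc'
  #22 SA[22]=14  'ddbbceacacddc'
  #23 SA[23]=24  'ddc'
  #24 SA[24]=19  'eacacddc'
  #25 SA[25]=10  'ecbcddbbceacacddc'
  #26 SA[26]=5  'ecdabecbcddbbceacacddc'

SA = [8, 3, 20, 22, 16, 0, 12, 17, 1, 9, 4, 26, 21, 11, 6, 13, 23, 18, 7, 2, 15, 25, 14, 24, 19, 10, 5]
i: (SA[i-1],SA[i]) lcp shared
  1: (8,3) 4 'abec'
  2: (3,20) 1 'a'
  3: (20,22) 2 'ac'
  4: (22,16) 0 ''
  5: (16,0) 2 'bb'
  6: (0,12) 1 'b'
  7: (12,17) 2 'bc'
  8: (17,1) 1 'b'
  9: (1,9) 1 'b'
  10: (9,4) 3 'bec'
  11: (4,26) 0 ''
  12: (26,21) 1 'c'
  13: (21,11) 1 'c'
  14: (11,6) 1 'c'
  15: (6,13) 2 'cd'
  16: (13,23) 3 'cdd'
  17: (23,18) 1 'c'
  18: (18,7) 0 ''
  19: (7,2) 5 'dabec'
  20: (2,15) 1 'd'
  21: (15,25) 1 'd'
  22: (25,14) 1 'd'
  23: (14,24) 2 'dd'
  24: (24,19) 0 ''
  25: (19,10) 1 'e'
  26: (10,5) 2 'ec'

[0, 4, 1, 2, 0, 2, 1, 2, 1, 1, 3, 0, 1, 1, 1, 2, 3, 1, 0, 5, 1, 1, 1, 2, 0, 1, 2]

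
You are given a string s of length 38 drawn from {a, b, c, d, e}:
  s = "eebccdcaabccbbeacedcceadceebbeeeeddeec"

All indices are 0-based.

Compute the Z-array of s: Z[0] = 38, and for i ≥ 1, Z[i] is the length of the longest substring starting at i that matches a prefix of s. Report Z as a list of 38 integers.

Z[0]=38
i=1: outside box; Z[1]=1 scan→box=[1,2)
i=2: outside box; Z[2]=0
i=3: outside box; Z[3]=0
i=4: outside box; Z[4]=0
i=5: outside box; Z[5]=0
i=6: outside box; Z[6]=0
i=7: outside box; Z[7]=0
i=8: outside box; Z[8]=0
i=9: outside box; Z[9]=0
i=10: outside box; Z[10]=0
i=11: outside box; Z[11]=0
i=12: outside box; Z[12]=0
i=13: outside box; Z[13]=0
i=14: outside box; Z[14]=1 scan→box=[14,15)
i=15: outside box; Z[15]=0
i=16: outside box; Z[16]=0
i=17: outside box; Z[17]=1 scan→box=[17,18)
i=18: outside box; Z[18]=0
i=19: outside box; Z[19]=0
i=20: outside box; Z[20]=0
i=21: outside box; Z[21]=1 scan→box=[21,22)
i=22: outside box; Z[22]=0
i=23: outside box; Z[23]=0
i=24: outside box; Z[24]=0
i=25: outside box; Z[25]=3 scan→box=[25,28)
i=26: min(r-i=2, Z[1]=1)=1; Z[26]=1
i=27: min(r-i=1, Z[2]=0)=0; Z[27]=0
i=28: outside box; Z[28]=0
i=29: outside box; Z[29]=2 scan→box=[29,31)
i=30: min(r-i=1, Z[1]=1)=1; Z[30]=2 scan→box=[30,32)
i=31: min(r-i=1, Z[1]=1)=1; Z[31]=2 scan→box=[31,33)
i=32: min(r-i=1, Z[1]=1)=1; Z[32]=1
i=33: outside box; Z[33]=0
i=34: outside box; Z[34]=0
i=35: outside box; Z[35]=2 scan→box=[35,37)
i=36: min(r-i=1, Z[1]=1)=1; Z[36]=1
i=37: outside box; Z[37]=0

[38, 1, 0, 0, 0, 0, 0, 0, 0, 0, 0, 0, 0, 0, 1, 0, 0, 1, 0, 0, 0, 1, 0, 0, 0, 3, 1, 0, 0, 2, 2, 2, 1, 0, 0, 2, 1, 0]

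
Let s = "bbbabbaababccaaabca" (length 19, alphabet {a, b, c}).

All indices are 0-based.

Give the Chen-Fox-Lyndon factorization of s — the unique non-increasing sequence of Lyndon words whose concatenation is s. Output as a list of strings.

["b", "b", "b", "abb", "aababcc", "aaabc", "a"]

emit factor 1: 'b' (i=0, period=1)
emit factor 2: 'b' (i=1, period=1)
emit factor 3: 'b' (i=2, period=1)
emit factor 4: 'abb' (i=3, period=3)
emit factor 5: 'aababcc' (i=6, period=7)
emit factor 6: 'aaabc' (i=13, period=5)
emit factor 7: 'a' (i=18, period=1)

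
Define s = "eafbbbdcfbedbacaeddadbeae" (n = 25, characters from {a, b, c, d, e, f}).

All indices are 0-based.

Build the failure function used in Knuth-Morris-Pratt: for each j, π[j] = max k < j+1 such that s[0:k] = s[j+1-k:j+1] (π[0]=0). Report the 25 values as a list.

[0, 0, 0, 0, 0, 0, 0, 0, 0, 0, 1, 0, 0, 0, 0, 0, 1, 0, 0, 0, 0, 0, 1, 2, 1]

π[0] = 0
j=1 s[j]='a': π[1]=0 (border '')
j=2 s[j]='f': π[2]=0 (border '')
j=3 s[j]='b': π[3]=0 (border '')
j=4 s[j]='b': π[4]=0 (border '')
j=5 s[j]='b': π[5]=0 (border '')
j=6 s[j]='d': π[6]=0 (border '')
j=7 s[j]='c': π[7]=0 (border '')
j=8 s[j]='f': π[8]=0 (border '')
j=9 s[j]='b': π[9]=0 (border '')
j=10 s[j]='e': π[10]=1 (border 'e')
j=11 s[j]='d': k: 1→0; π[11]=0 (border '')
j=12 s[j]='b': π[12]=0 (border '')
j=13 s[j]='a': π[13]=0 (border '')
j=14 s[j]='c': π[14]=0 (border '')
j=15 s[j]='a': π[15]=0 (border '')
j=16 s[j]='e': π[16]=1 (border 'e')
j=17 s[j]='d': k: 1→0; π[17]=0 (border '')
j=18 s[j]='d': π[18]=0 (border '')
j=19 s[j]='a': π[19]=0 (border '')
j=20 s[j]='d': π[20]=0 (border '')
j=21 s[j]='b': π[21]=0 (border '')
j=22 s[j]='e': π[22]=1 (border 'e')
j=23 s[j]='a': π[23]=2 (border 'ea')
j=24 s[j]='e': k: 2→0; π[24]=1 (border 'e')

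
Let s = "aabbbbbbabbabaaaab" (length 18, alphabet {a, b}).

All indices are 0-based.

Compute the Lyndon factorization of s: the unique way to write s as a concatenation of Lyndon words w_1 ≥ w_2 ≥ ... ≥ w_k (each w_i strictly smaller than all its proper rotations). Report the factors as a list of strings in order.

emit factor 1: 'aabbbbbbabbab' (i=0, period=13)
emit factor 2: 'aaaab' (i=13, period=5)

["aabbbbbbabbab", "aaaab"]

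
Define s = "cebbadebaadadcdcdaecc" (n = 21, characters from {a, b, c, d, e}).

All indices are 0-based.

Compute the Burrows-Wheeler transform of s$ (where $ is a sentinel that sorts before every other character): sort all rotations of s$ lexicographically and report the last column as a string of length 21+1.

cbadbdebecedd$accaadca

rank  rotation                last
    0  $cebbadebaadadcdcdaecc  c
    1  aadadcdcdaecc$cebbadeb  b
    2  adadcdcdaecc$cebbadeba  a
    3  adcdcdaecc$cebbadebaad  d
    4  adebaadadcdcdaecc$cebb  b
    5  aecc$cebbadebaadadcdcd  d
    6  baadadcdcdaecc$cebbade  e
    7  badebaadadcdcdaecc$ceb  b
    8  bbadebaadadcdcdaecc$ce  e
    9  c$cebbadebaadadcdcdaec  c
   10  cc$cebbadebaadadcdcdae  e
   11  cdaecc$cebbadebaadadcd  d
   12  cdcdaecc$cebbadebaadad  d
   13  cebbadebaadadcdcdaecc$  $
   14  dadcdcdaecc$cebbadebaa  a
   15  daecc$cebbadebaadadcdc  c
   16  dcdaecc$cebbadebaadadc  c
   17  dcdcdaecc$cebbadebaada  a
   18  debaadadcdcdaecc$cebba  a
   19  ebaadadcdcdaecc$cebbad  d
   20  ebbadebaadadcdcdaecc$c  c
   21  ecc$cebbadebaadadcdcda  a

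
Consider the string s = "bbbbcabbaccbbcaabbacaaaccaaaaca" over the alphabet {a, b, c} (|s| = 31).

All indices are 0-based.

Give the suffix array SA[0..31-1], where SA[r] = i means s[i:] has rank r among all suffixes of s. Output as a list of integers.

[30, 25, 26, 20, 14, 27, 21, 15, 5, 28, 18, 22, 8, 17, 7, 16, 6, 0, 1, 11, 2, 12, 3, 29, 24, 19, 13, 4, 10, 23, 9]

rank | idx | suffix
   0 |  30 | a
   1 |  25 | aaaaca
   2 |  26 | aaaca
   3 |  20 | aaaccaaaaca
   4 |  14 | aabbacaaaccaaaaca
   5 |  27 | aaca
   6 |  21 | aaccaaaaca
   7 |  15 | abbacaaaccaaaaca
   8 |   5 | abbaccbbcaabbacaaaccaaaaca
   9 |  28 | aca
  10 |  18 | acaaaccaaaaca
  11 |  22 | accaaaaca
  12 |   8 | accbbcaabbacaaaccaaaaca
  13 |  17 | bacaaaccaaaaca
  14 |   7 | baccbbcaabbacaaaccaaaaca
  15 |  16 | bbacaaaccaaaaca
  16 |   6 | bbaccbbcaabbacaaaccaaaaca
  17 |   0 | bbbbcabbaccbbcaabbacaaaccaaaaca
  18 |   1 | bbbcabbaccbbcaabbacaaaccaaaaca
  19 |  11 | bbcaabbacaaaccaaaaca
  20 |   2 | bbcabbaccbbcaabbacaaaccaaaaca
  21 |  12 | bcaabbacaaaccaaaaca
  22 |   3 | bcabbaccbbcaabbacaaaccaaaaca
  23 |  29 | ca
  24 |  24 | caaaaca
  25 |  19 | caaaccaaaaca
  26 |  13 | caabbacaaaccaaaaca
  27 |   4 | cabbaccbbcaabbacaaaccaaaaca
  28 |  10 | cbbcaabbacaaaccaaaaca
  29 |  23 | ccaaaaca
  30 |   9 | ccbbcaabbacaaaccaaaaca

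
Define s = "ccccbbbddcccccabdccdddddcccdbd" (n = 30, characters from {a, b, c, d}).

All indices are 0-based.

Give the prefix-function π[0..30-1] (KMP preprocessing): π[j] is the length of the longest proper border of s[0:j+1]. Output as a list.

[0, 1, 2, 3, 0, 0, 0, 0, 0, 1, 2, 3, 4, 4, 0, 0, 0, 1, 2, 0, 0, 0, 0, 0, 1, 2, 3, 0, 0, 0]

π[0] = 0
j=1 s[j]='c': π[1]=1 (border 'c')
j=2 s[j]='c': π[2]=2 (border 'cc')
j=3 s[j]='c': π[3]=3 (border 'ccc')
j=4 s[j]='b': k: 3→2→1→0; π[4]=0 (border '')
j=5 s[j]='b': π[5]=0 (border '')
j=6 s[j]='b': π[6]=0 (border '')
j=7 s[j]='d': π[7]=0 (border '')
j=8 s[j]='d': π[8]=0 (border '')
j=9 s[j]='c': π[9]=1 (border 'c')
j=10 s[j]='c': π[10]=2 (border 'cc')
j=11 s[j]='c': π[11]=3 (border 'ccc')
j=12 s[j]='c': π[12]=4 (border 'cccc')
j=13 s[j]='c': k: 4→3; π[13]=4 (border 'cccc')
j=14 s[j]='a': k: 4→3→2→1→0; π[14]=0 (border '')
j=15 s[j]='b': π[15]=0 (border '')
j=16 s[j]='d': π[16]=0 (border '')
j=17 s[j]='c': π[17]=1 (border 'c')
j=18 s[j]='c': π[18]=2 (border 'cc')
j=19 s[j]='d': k: 2→1→0; π[19]=0 (border '')
j=20 s[j]='d': π[20]=0 (border '')
j=21 s[j]='d': π[21]=0 (border '')
j=22 s[j]='d': π[22]=0 (border '')
j=23 s[j]='d': π[23]=0 (border '')
j=24 s[j]='c': π[24]=1 (border 'c')
j=25 s[j]='c': π[25]=2 (border 'cc')
j=26 s[j]='c': π[26]=3 (border 'ccc')
j=27 s[j]='d': k: 3→2→1→0; π[27]=0 (border '')
j=28 s[j]='b': π[28]=0 (border '')
j=29 s[j]='d': π[29]=0 (border '')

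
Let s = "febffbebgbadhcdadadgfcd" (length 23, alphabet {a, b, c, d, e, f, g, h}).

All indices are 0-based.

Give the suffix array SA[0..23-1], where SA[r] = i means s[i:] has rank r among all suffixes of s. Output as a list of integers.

sorted suffixes:
  #0 SA[0]=15  'adadgfcd'
  #1 SA[1]=17  'adgfcd'
  #2 SA[2]=10  'adhcdadadgfcd'
  #3 SA[3]=9  'badhcdadadgfcd'
  #4 SA[4]=5  'bebgbadhcdadadgfcd'
  #5 SA[5]=2  'bffbebgbadhcdadadgfcd'
  #6 SA[6]=7  'bgbadhcdadadgfcd'
  #7 SA[7]=21  'cd'
  #8 SA[8]=13  'cdadadgfcd'
  #9 SA[9]=22  'd'
  #10 SA[10]=14  'dadadgfcd'
  #11 SA[11]=16  'dadgfcd'
  #12 SA[12]=18  'dgfcd'
  #13 SA[13]=11  'dhcdadadgfcd'
  #14 SA[14]=1  'ebffbebgbadhcdadadgfcd'
  #15 SA[15]=6  'ebgbadhcdadadgfcd'
  #16 SA[16]=4  'fbebgbadhcdadadgfcd'
  #17 SA[17]=20  'fcd'
  #18 SA[18]=0  'febffbebgbadhcdadadgfcd'
  #19 SA[19]=3  'ffbebgbadhcdadadgfcd'
  #20 SA[20]=8  'gbadhcdadadgfcd'
  #21 SA[21]=19  'gfcd'
  #22 SA[22]=12  'hcdadadgfcd'

[15, 17, 10, 9, 5, 2, 7, 21, 13, 22, 14, 16, 18, 11, 1, 6, 4, 20, 0, 3, 8, 19, 12]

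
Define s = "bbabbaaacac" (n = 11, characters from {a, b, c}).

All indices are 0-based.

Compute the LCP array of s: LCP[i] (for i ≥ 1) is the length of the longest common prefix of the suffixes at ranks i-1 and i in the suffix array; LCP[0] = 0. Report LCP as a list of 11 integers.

[0, 2, 1, 1, 2, 0, 2, 1, 3, 0, 1]

sorted suffixes:
  #0 SA[0]=5  'aaacac'
  #1 SA[1]=6  'aacac'
  #2 SA[2]=2  'abbaaacac'
  #3 SA[3]=9  'ac'
  #4 SA[4]=7  'acac'
  #5 SA[5]=4  'baaacac'
  #6 SA[6]=1  'babbaaacac'
  #7 SA[7]=3  'bbaaacac'
  #8 SA[8]=0  'bbabbaaacac'
  #9 SA[9]=10  'c'
  #10 SA[10]=8  'cac'

SA = [5, 6, 2, 9, 7, 4, 1, 3, 0, 10, 8]
[i] adj suffixes → lcp
  [1] 5/6 → 2 ('aa')
  [2] 6/2 → 1 ('a')
  [3] 2/9 → 1 ('a')
  [4] 9/7 → 2 ('ac')
  [5] 7/4 → 0 ('')
  [6] 4/1 → 2 ('ba')
  [7] 1/3 → 1 ('b')
  [8] 3/0 → 3 ('bba')
  [9] 0/10 → 0 ('')
  [10] 10/8 → 1 ('c')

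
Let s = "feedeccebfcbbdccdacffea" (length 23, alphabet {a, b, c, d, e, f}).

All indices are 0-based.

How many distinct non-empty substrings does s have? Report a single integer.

rank | idx | suffix
   0 |  22 | a
   1 |  17 | acffea
   2 |  11 | bbdccdacffea
   3 |  12 | bdccdacffea
   4 |   8 | bfcbbdccdacffea
   5 |  10 | cbbdccdacffea
   6 |  14 | ccdacffea
   7 |   5 | ccebfcbbdccdacffea
   8 |  15 | cdacffea
   9 |   6 | cebfcbbdccdacffea
  10 |  18 | cffea
  11 |  16 | dacffea
  12 |  13 | dccdacffea
  13 |   3 | deccebfcbbdccdacffea
  14 |  21 | ea
  15 |   7 | ebfcbbdccdacffea
  16 |   4 | eccebfcbbdccdacffea
  17 |   2 | edeccebfcbbdccdacffea
  18 |   1 | eedeccebfcbbdccdacffea
  19 |   9 | fcbbdccdacffea
  20 |  20 | fea
  21 |   0 | feedeccebfcbbdccdacffea
  22 |  19 | ffea

SA = [22, 17, 11, 12, 8, 10, 14, 5, 15, 6, 18, 16, 13, 3, 21, 7, 4, 2, 1, 9, 20, 0, 19]
[i] adj suffixes → lcp
  [1] 22/17 → 1 ('a')
  [2] 17/11 → 0 ('')
  [3] 11/12 → 1 ('b')
  [4] 12/8 → 1 ('b')
  [5] 8/10 → 0 ('')
  [6] 10/14 → 1 ('c')
  [7] 14/5 → 2 ('cc')
  [8] 5/15 → 1 ('c')
  [9] 15/6 → 1 ('c')
  [10] 6/18 → 1 ('c')
  [11] 18/16 → 0 ('')
  [12] 16/13 → 1 ('d')
  [13] 13/3 → 1 ('d')
  [14] 3/21 → 0 ('')
  [15] 21/7 → 1 ('e')
  [16] 7/4 → 1 ('e')
  [17] 4/2 → 1 ('e')
  [18] 2/1 → 1 ('e')
  [19] 1/9 → 0 ('')
  [20] 9/20 → 1 ('f')
  [21] 20/0 → 2 ('fe')
  [22] 0/19 → 1 ('f')

n(n+1)/2 = 23·24/2 = 276
Σ LCP = 0 + 1 + 0 + 1 + 1 + 0 + 1 + 2 + 1 + 1 + 1 + 0 + 1 + 1 + 0 + 1 + 1 + 1 + 1 + 0 + 1 + 2 + 1 = 19
distinct = 276 − 19 = 257

257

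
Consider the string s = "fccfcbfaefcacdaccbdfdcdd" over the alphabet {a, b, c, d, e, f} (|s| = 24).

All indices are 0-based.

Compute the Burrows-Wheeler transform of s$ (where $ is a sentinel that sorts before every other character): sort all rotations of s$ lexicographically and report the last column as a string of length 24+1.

rank  rotation                   last
    0  $fccfcbfaefcacdaccbdfdcdd  d
    1  accbdfdcdd$fccfcbfaefcacd  d
    2  acdaccbdfdcdd$fccfcbfaefc  c
    3  aefcacdaccbdfdcdd$fccfcbf  f
    4  bdfdcdd$fccfcbfaefcacdacc  c
    5  bfaefcacdaccbdfdcdd$fccfc  c
    6  cacdaccbdfdcdd$fccfcbfaef  f
    7  cbdfdcdd$fccfcbfaefcacdac  c
    8  cbfaefcacdaccbdfdcdd$fccf  f
    9  ccbdfdcdd$fccfcbfaefcacda  a
   10  ccfcbfaefcacdaccbdfdcdd$f  f
   11  cdaccbdfdcdd$fccfcbfaefca  a
   12  cdd$fccfcbfaefcacdaccbdfd  d
   13  cfcbfaefcacdaccbdfdcdd$fc  c
   14  d$fccfcbfaefcacdaccbdfdcd  d
   15  daccbdfdcdd$fccfcbfaefcac  c
   16  dcdd$fccfcbfaefcacdaccbdf  f
   17  dd$fccfcbfaefcacdaccbdfdc  c
   18  dfdcdd$fccfcbfaefcacdaccb  b
   19  efcacdaccbdfdcdd$fccfcbfa  a
   20  faefcacdaccbdfdcdd$fccfcb  b
   21  fcacdaccbdfdcdd$fccfcbfae  e
   22  fcbfaefcacdaccbdfdcdd$fcc  c
   23  fccfcbfaefcacdaccbdfdcdd$  $
   24  fdcdd$fccfcbfaefcacdaccbd  d

ddcfccfcfafadcdcfcbabec$d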